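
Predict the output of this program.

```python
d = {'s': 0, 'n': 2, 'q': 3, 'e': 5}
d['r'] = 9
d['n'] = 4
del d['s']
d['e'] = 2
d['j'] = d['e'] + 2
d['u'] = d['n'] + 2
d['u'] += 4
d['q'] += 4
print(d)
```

{'n': 4, 'q': 7, 'e': 2, 'r': 9, 'j': 4, 'u': 10}

d['r'] = 9 → {'s': 0, 'n': 2, 'q': 3, 'e': 5, 'r': 9}
d['n'] = 4 → {'s': 0, 'n': 4, 'q': 3, 'e': 5, 'r': 9}
del 's' → {'n': 4, 'q': 3, 'e': 5, 'r': 9}
d['e'] = 2 → {'n': 4, 'q': 3, 'e': 2, 'r': 9}
d['j'] = d['e']+2 = 4 → {'n': 4, 'q': 3, 'e': 2, 'r': 9, 'j': 4}
d['u'] = d['n']+2 = 6 → {'n': 4, 'q': 3, 'e': 2, 'r': 9, 'j': 4, 'u': 6}
d['u'] = 6+4 = 10 → {'n': 4, 'q': 3, 'e': 2, 'r': 9, 'j': 4, 'u': 10}
d['q'] = 3+4 = 7 → {'n': 4, 'q': 7, 'e': 2, 'r': 9, 'j': 4, 'u': 10}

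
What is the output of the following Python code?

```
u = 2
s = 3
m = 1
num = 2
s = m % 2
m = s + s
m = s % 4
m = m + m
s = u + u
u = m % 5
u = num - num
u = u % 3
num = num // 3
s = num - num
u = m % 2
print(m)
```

s = 1%2 = 1
m = 1+1 = 2
m = 1%4 = 1
m = 1+1 = 2
s = 2+2 = 4
u = 2%5 = 2
u = 2-2 = 0
u = 0%3 = 0
num = 2//3 = 0
s = 0-0 = 0
u = 2%2 = 0

2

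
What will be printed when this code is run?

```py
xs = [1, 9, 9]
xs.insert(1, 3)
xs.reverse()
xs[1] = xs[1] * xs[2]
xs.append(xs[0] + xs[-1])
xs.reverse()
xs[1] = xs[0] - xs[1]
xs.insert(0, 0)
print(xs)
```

[0, 10, 9, 3, 27, 9]

insert 3 at 1 → [1, 3, 9, 9]
reverse → [9, 9, 3, 1]
xs[1] = xs[1]*xs[2] = 9*3 = 27 → [9, 27, 3, 1]
append xs[0]+xs[-1] = 9+1 = 10 → [9, 27, 3, 1, 10]
reverse → [10, 1, 3, 27, 9]
xs[1] = xs[0]-xs[1] = 10-1 = 9 → [10, 9, 3, 27, 9]
insert 0 at 0 → [0, 10, 9, 3, 27, 9]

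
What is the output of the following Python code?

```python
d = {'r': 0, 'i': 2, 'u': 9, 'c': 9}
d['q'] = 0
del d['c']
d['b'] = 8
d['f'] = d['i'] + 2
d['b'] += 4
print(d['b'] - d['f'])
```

d['q'] = 0 → {'r': 0, 'i': 2, 'u': 9, 'c': 9, 'q': 0}
del 'c' → {'r': 0, 'i': 2, 'u': 9, 'q': 0}
d['b'] = 8 → {'r': 0, 'i': 2, 'u': 9, 'q': 0, 'b': 8}
d['f'] = d['i']+2 = 4 → {'r': 0, 'i': 2, 'u': 9, 'q': 0, 'b': 8, 'f': 4}
d['b'] = 8+4 = 12 → {'r': 0, 'i': 2, 'u': 9, 'q': 0, 'b': 12, 'f': 4}
d['b']-d['f'] = 12-4 = 8

8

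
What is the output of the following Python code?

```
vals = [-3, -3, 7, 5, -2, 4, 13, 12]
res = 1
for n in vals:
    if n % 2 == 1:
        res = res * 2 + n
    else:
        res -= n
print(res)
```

n=-3: odd, res = 1*2+(-3) = -1
n=-3: odd, res = (-1)*2+(-3) = -5
n=7: odd, res = (-5)*2+7 = -3
n=5: odd, res = (-3)*2+5 = -1
n=-2: not odd, res = (-1)-(-2) = 1
n=4: not odd, res = 1-4 = -3
n=13: odd, res = (-3)*2+13 = 7
n=12: not odd, res = 7-12 = -5

-5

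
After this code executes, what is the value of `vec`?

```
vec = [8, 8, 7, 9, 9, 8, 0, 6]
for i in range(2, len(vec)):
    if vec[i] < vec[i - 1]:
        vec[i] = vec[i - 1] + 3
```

i=2: 7<8, vec[2] = 8+3 = 11 → [8, 8, 11, 9, 9, 8, 0, 6]
i=3: 9<11, vec[3] = 11+3 = 14 → [8, 8, 11, 14, 9, 8, 0, 6]
i=4: 9<14, vec[4] = 14+3 = 17 → [8, 8, 11, 14, 17, 8, 0, 6]
i=5: 8<17, vec[5] = 17+3 = 20 → [8, 8, 11, 14, 17, 20, 0, 6]
i=6: 0<20, vec[6] = 20+3 = 23 → [8, 8, 11, 14, 17, 20, 23, 6]
i=7: 6<23, vec[7] = 23+3 = 26 → [8, 8, 11, 14, 17, 20, 23, 26]

[8, 8, 11, 14, 17, 20, 23, 26]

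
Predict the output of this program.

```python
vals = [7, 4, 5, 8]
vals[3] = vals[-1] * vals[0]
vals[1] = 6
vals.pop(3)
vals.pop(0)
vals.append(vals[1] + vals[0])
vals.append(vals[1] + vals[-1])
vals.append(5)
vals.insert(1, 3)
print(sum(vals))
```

46

vals[3] = vals[-1]*vals[0] = 8*7 = 56 → [7, 4, 5, 56]
vals[1] = 6 → [7, 6, 5, 56]
pop(3) removes 56 → [7, 6, 5]
pop(0) removes 7 → [6, 5]
append vals[1]+vals[0] = 5+6 = 11 → [6, 5, 11]
append vals[1]+vals[-1] = 5+11 = 16 → [6, 5, 11, 16]
append 5 → [6, 5, 11, 16, 5]
insert 3 at 1 → [6, 3, 5, 11, 16, 5]
sum = 46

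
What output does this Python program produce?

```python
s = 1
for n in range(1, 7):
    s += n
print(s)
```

n=1: s = 1+1 = 2
n=2: s = 2+2 = 4
n=3: s = 4+3 = 7
n=4: s = 7+4 = 11
n=5: s = 11+5 = 16
n=6: s = 16+6 = 22

22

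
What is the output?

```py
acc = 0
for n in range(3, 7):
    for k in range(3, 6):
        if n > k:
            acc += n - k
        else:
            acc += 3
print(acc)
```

28

n=3,k=3: not 3>3, acc = 0+3 = 3
n=3,k=4: not 3>4, acc = 3+3 = 6
n=3,k=5: not 3>5, acc = 6+3 = 9
n=4,k=3: 4>3, acc = 9+1 = 10
n=4,k=4: not 4>4, acc = 10+3 = 13
n=4,k=5: not 4>5, acc = 13+3 = 16
n=5,k=3: 5>3, acc = 16+2 = 18
n=5,k=4: 5>4, acc = 18+1 = 19
n=5,k=5: not 5>5, acc = 19+3 = 22
n=6,k=3: 6>3, acc = 22+3 = 25
n=6,k=4: 6>4, acc = 25+2 = 27
n=6,k=5: 6>5, acc = 27+1 = 28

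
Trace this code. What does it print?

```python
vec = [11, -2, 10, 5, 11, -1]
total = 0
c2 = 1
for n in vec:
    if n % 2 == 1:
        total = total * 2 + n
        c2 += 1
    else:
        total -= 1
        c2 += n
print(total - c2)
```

100

n=11: odd, total = 0*2+11 = 11; c2=2
n=-2: not odd, total = 11-1 = 10; c2=0
n=10: not odd, total = 10-1 = 9; c2=10
n=5: odd, total = 9*2+5 = 23; c2=11
n=11: odd, total = 23*2+11 = 57; c2=12
n=-1: odd, total = 57*2+(-1) = 113; c2=13
total-c2 = 113-13 = 100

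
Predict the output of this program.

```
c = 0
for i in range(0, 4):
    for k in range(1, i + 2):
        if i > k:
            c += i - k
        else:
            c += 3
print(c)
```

25

i=0,k=1: not 0>1, c = 0+3 = 3
i=1,k=1: not 1>1, c = 3+3 = 6
i=1,k=2: not 1>2, c = 6+3 = 9
i=2,k=1: 2>1, c = 9+1 = 10
i=2,k=2: not 2>2, c = 10+3 = 13
i=2,k=3: not 2>3, c = 13+3 = 16
i=3,k=1: 3>1, c = 16+2 = 18
i=3,k=2: 3>2, c = 18+1 = 19
i=3,k=3: not 3>3, c = 19+3 = 22
i=3,k=4: not 3>4, c = 22+3 = 25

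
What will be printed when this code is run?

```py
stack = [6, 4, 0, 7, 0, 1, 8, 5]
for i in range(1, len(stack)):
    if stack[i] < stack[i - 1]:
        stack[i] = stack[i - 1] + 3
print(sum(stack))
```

132

i=1: 4<6, stack[1] = 6+3 = 9 → [6, 9, 0, 7, 0, 1, 8, 5]
i=2: 0<9, stack[2] = 9+3 = 12 → [6, 9, 12, 7, 0, 1, 8, 5]
i=3: 7<12, stack[3] = 12+3 = 15 → [6, 9, 12, 15, 0, 1, 8, 5]
i=4: 0<15, stack[4] = 15+3 = 18 → [6, 9, 12, 15, 18, 1, 8, 5]
i=5: 1<18, stack[5] = 18+3 = 21 → [6, 9, 12, 15, 18, 21, 8, 5]
i=6: 8<21, stack[6] = 21+3 = 24 → [6, 9, 12, 15, 18, 21, 24, 5]
i=7: 5<24, stack[7] = 24+3 = 27 → [6, 9, 12, 15, 18, 21, 24, 27]
sum = 132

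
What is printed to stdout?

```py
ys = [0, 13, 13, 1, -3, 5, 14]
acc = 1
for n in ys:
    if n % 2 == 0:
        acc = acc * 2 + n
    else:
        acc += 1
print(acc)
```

28

n=0: even, acc = 1*2+0 = 2
n=13: not even, acc = 2+1 = 3
n=13: not even, acc = 3+1 = 4
n=1: not even, acc = 4+1 = 5
n=-3: not even, acc = 5+1 = 6
n=5: not even, acc = 6+1 = 7
n=14: even, acc = 7*2+14 = 28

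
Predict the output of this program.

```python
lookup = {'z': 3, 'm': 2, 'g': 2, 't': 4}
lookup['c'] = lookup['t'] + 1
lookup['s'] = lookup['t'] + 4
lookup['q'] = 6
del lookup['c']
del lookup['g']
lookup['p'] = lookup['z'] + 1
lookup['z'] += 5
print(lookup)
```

{'z': 8, 'm': 2, 't': 4, 's': 8, 'q': 6, 'p': 4}

lookup['c'] = lookup['t']+1 = 5 → {'z': 3, 'm': 2, 'g': 2, 't': 4, 'c': 5}
lookup['s'] = lookup['t']+4 = 8 → {'z': 3, 'm': 2, 'g': 2, 't': 4, 'c': 5, 's': 8}
lookup['q'] = 6 → {'z': 3, 'm': 2, 'g': 2, 't': 4, 'c': 5, 's': 8, 'q': 6}
del 'c' → {'z': 3, 'm': 2, 'g': 2, 't': 4, 's': 8, 'q': 6}
del 'g' → {'z': 3, 'm': 2, 't': 4, 's': 8, 'q': 6}
lookup['p'] = lookup['z']+1 = 4 → {'z': 3, 'm': 2, 't': 4, 's': 8, 'q': 6, 'p': 4}
lookup['z'] = 3+5 = 8 → {'z': 8, 'm': 2, 't': 4, 's': 8, 'q': 6, 'p': 4}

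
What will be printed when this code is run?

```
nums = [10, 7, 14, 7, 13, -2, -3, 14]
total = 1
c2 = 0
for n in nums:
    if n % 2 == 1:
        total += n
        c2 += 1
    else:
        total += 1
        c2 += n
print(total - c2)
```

n=10: not odd, total = 1+1 = 2; c2=10
n=7: odd, total = 2+7 = 9; c2=11
n=14: not odd, total = 9+1 = 10; c2=25
n=7: odd, total = 10+7 = 17; c2=26
n=13: odd, total = 17+13 = 30; c2=27
n=-2: not odd, total = 30+1 = 31; c2=25
n=-3: odd, total = 31+(-3) = 28; c2=26
n=14: not odd, total = 28+1 = 29; c2=40
total-c2 = 29-40 = -11

-11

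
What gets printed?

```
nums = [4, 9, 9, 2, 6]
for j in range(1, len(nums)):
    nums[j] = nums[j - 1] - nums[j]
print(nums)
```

[4, -5, -14, -16, -22]

j=1: nums[1] = 4-9 = -5 → [4, -5, 9, 2, 6]
j=2: nums[2] = (-5)-9 = -14 → [4, -5, -14, 2, 6]
j=3: nums[3] = (-14)-2 = -16 → [4, -5, -14, -16, 6]
j=4: nums[4] = (-16)-6 = -22 → [4, -5, -14, -16, -22]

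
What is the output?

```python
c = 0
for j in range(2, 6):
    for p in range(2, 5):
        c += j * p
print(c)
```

j=2,p=2: c = 0+4 = 4
j=2,p=3: c = 4+6 = 10
j=2,p=4: c = 10+8 = 18
j=3,p=2: c = 18+6 = 24
j=3,p=3: c = 24+9 = 33
j=3,p=4: c = 33+12 = 45
j=4,p=2: c = 45+8 = 53
j=4,p=3: c = 53+12 = 65
j=4,p=4: c = 65+16 = 81
j=5,p=2: c = 81+10 = 91
j=5,p=3: c = 91+15 = 106
j=5,p=4: c = 106+20 = 126

126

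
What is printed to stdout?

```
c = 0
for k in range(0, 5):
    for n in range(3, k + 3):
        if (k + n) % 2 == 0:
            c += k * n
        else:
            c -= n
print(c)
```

k=1,n=3: even sum, c = 0+3 = 3
k=2,n=3: odd sum, c = 3-3 = 0
k=2,n=4: even sum, c = 0+8 = 8
k=3,n=3: even sum, c = 8+9 = 17
k=3,n=4: odd sum, c = 17-4 = 13
k=3,n=5: even sum, c = 13+15 = 28
k=4,n=3: odd sum, c = 28-3 = 25
k=4,n=4: even sum, c = 25+16 = 41
k=4,n=5: odd sum, c = 41-5 = 36
k=4,n=6: even sum, c = 36+24 = 60

60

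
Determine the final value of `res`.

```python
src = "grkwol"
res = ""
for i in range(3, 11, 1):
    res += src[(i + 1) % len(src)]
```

'olgrkwol'

i=3: add src[4]='o' → 'o'
i=4: add src[5]='l' → 'ol'
i=5: add src[0]='g' → 'olg'
i=6: add src[1]='r' → 'olgr'
i=7: add src[2]='k' → 'olgrk'
i=8: add src[3]='w' → 'olgrkw'
i=9: add src[4]='o' → 'olgrkwo'
i=10: add src[5]='l' → 'olgrkwol'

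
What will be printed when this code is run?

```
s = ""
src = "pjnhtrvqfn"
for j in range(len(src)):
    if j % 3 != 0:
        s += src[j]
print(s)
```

j=0: skip
j=1: add 'j' → 'j'
j=2: add 'n' → 'jn'
j=3: skip
j=4: add 't' → 'jnt'
j=5: add 'r' → 'jntr'
j=6: skip
j=7: add 'q' → 'jntrq'
j=8: add 'f' → 'jntrqf'
j=9: skip

jntrqf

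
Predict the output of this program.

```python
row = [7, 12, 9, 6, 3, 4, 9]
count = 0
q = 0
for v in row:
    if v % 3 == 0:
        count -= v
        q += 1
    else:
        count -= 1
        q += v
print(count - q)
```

v=7: not %3==0, count = 0-1 = -1; q=7
v=12: %3==0, count = (-1)-12 = -13; q=8
v=9: %3==0, count = (-13)-9 = -22; q=9
v=6: %3==0, count = (-22)-6 = -28; q=10
v=3: %3==0, count = (-28)-3 = -31; q=11
v=4: not %3==0, count = (-31)-1 = -32; q=15
v=9: %3==0, count = (-32)-9 = -41; q=16
count-q = (-41)-16 = -57

-57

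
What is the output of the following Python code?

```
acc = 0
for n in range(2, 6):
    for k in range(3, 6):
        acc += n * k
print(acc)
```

n=2,k=3: acc = 0+6 = 6
n=2,k=4: acc = 6+8 = 14
n=2,k=5: acc = 14+10 = 24
n=3,k=3: acc = 24+9 = 33
n=3,k=4: acc = 33+12 = 45
n=3,k=5: acc = 45+15 = 60
n=4,k=3: acc = 60+12 = 72
n=4,k=4: acc = 72+16 = 88
n=4,k=5: acc = 88+20 = 108
n=5,k=3: acc = 108+15 = 123
n=5,k=4: acc = 123+20 = 143
n=5,k=5: acc = 143+25 = 168

168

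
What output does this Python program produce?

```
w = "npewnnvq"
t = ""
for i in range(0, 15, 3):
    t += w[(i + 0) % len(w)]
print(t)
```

nwvpn

i=0: add w[0]='n' → 'n'
i=3: add w[3]='w' → 'nw'
i=6: add w[6]='v' → 'nwv'
i=9: add w[1]='p' → 'nwvp'
i=12: add w[4]='n' → 'nwvpn'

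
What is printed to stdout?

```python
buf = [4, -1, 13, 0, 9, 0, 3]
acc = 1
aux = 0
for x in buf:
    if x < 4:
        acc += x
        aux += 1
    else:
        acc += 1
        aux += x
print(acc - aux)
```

x=4: not <4, acc = 1+1 = 2; aux=4
x=-1: <4, acc = 2+(-1) = 1; aux=5
x=13: not <4, acc = 1+1 = 2; aux=18
x=0: <4, acc = 2+0 = 2; aux=19
x=9: not <4, acc = 2+1 = 3; aux=28
x=0: <4, acc = 3+0 = 3; aux=29
x=3: <4, acc = 3+3 = 6; aux=30
acc-aux = 6-30 = -24

-24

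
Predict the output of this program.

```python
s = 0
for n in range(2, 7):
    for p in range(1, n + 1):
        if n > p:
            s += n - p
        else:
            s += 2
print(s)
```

45

n=2,p=1: 2>1, s = 0+1 = 1
n=2,p=2: not 2>2, s = 1+2 = 3
n=3,p=1: 3>1, s = 3+2 = 5
n=3,p=2: 3>2, s = 5+1 = 6
n=3,p=3: not 3>3, s = 6+2 = 8
n=4,p=1: 4>1, s = 8+3 = 11
n=4,p=2: 4>2, s = 11+2 = 13
n=4,p=3: 4>3, s = 13+1 = 14
n=4,p=4: not 4>4, s = 14+2 = 16
n=5,p=1: 5>1, s = 16+4 = 20
n=5,p=2: 5>2, s = 20+3 = 23
n=5,p=3: 5>3, s = 23+2 = 25
n=5,p=4: 5>4, s = 25+1 = 26
n=5,p=5: not 5>5, s = 26+2 = 28
n=6,p=1: 6>1, s = 28+5 = 33
n=6,p=2: 6>2, s = 33+4 = 37
n=6,p=3: 6>3, s = 37+3 = 40
n=6,p=4: 6>4, s = 40+2 = 42
n=6,p=5: 6>5, s = 42+1 = 43
n=6,p=6: not 6>6, s = 43+2 = 45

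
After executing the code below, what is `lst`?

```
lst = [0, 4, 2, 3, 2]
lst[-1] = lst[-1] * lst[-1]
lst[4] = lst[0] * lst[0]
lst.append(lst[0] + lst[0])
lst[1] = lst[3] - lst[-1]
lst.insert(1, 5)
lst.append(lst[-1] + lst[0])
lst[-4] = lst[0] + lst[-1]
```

lst[-1] = lst[-1]*lst[-1] = 2*2 = 4 → [0, 4, 2, 3, 4]
lst[4] = lst[0]*lst[0] = 0*0 = 0 → [0, 4, 2, 3, 0]
append lst[0]+lst[0] = 0+0 = 0 → [0, 4, 2, 3, 0, 0]
lst[1] = lst[3]-lst[-1] = 3-0 = 3 → [0, 3, 2, 3, 0, 0]
insert 5 at 1 → [0, 5, 3, 2, 3, 0, 0]
append lst[-1]+lst[0] = 0+0 = 0 → [0, 5, 3, 2, 3, 0, 0, 0]
lst[-4] = lst[0]+lst[-1] = 0+0 = 0 → [0, 5, 3, 2, 0, 0, 0, 0]

[0, 5, 3, 2, 0, 0, 0, 0]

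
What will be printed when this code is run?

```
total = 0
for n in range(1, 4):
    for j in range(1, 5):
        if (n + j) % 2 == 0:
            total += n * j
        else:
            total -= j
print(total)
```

n=1,j=1: even sum, total = 0+1 = 1
n=1,j=2: odd sum, total = 1-2 = -1
n=1,j=3: even sum, total = (-1)+3 = 2
n=1,j=4: odd sum, total = 2-4 = -2
n=2,j=1: odd sum, total = (-2)-1 = -3
n=2,j=2: even sum, total = (-3)+4 = 1
n=2,j=3: odd sum, total = 1-3 = -2
n=2,j=4: even sum, total = (-2)+8 = 6
n=3,j=1: even sum, total = 6+3 = 9
n=3,j=2: odd sum, total = 9-2 = 7
n=3,j=3: even sum, total = 7+9 = 16
n=3,j=4: odd sum, total = 16-4 = 12

12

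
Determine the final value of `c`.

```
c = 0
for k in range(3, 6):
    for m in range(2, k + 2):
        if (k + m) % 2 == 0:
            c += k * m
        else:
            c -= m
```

47

k=3,m=2: odd sum, c = 0-2 = -2
k=3,m=3: even sum, c = (-2)+9 = 7
k=3,m=4: odd sum, c = 7-4 = 3
k=4,m=2: even sum, c = 3+8 = 11
k=4,m=3: odd sum, c = 11-3 = 8
k=4,m=4: even sum, c = 8+16 = 24
k=4,m=5: odd sum, c = 24-5 = 19
k=5,m=2: odd sum, c = 19-2 = 17
k=5,m=3: even sum, c = 17+15 = 32
k=5,m=4: odd sum, c = 32-4 = 28
k=5,m=5: even sum, c = 28+25 = 53
k=5,m=6: odd sum, c = 53-6 = 47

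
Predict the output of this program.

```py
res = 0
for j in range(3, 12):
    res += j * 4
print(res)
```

j=3: res = 0+3*4 = 12
j=4: res = 12+4*4 = 28
j=5: res = 28+5*4 = 48
j=6: res = 48+6*4 = 72
j=7: res = 72+7*4 = 100
j=8: res = 100+8*4 = 132
j=9: res = 132+9*4 = 168
j=10: res = 168+10*4 = 208
j=11: res = 208+11*4 = 252

252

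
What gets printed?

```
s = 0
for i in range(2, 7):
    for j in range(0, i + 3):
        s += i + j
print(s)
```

260

i=2,j=0: s = 0+2 = 2
i=2,j=1: s = 2+3 = 5
i=2,j=2: s = 5+4 = 9
i=2,j=3: s = 9+5 = 14
i=2,j=4: s = 14+6 = 20
i=3,j=0: s = 20+3 = 23
i=3,j=1: s = 23+4 = 27
i=3,j=2: s = 27+5 = 32
i=3,j=3: s = 32+6 = 38
i=3,j=4: s = 38+7 = 45
i=3,j=5: s = 45+8 = 53
i=4,j=0: s = 53+4 = 57
i=4,j=1: s = 57+5 = 62
i=4,j=2: s = 62+6 = 68
i=4,j=3: s = 68+7 = 75
i=4,j=4: s = 75+8 = 83
i=4,j=5: s = 83+9 = 92
i=4,j=6: s = 92+10 = 102
i=5,j=0: s = 102+5 = 107
i=5,j=1: s = 107+6 = 113
i=5,j=2: s = 113+7 = 120
i=5,j=3: s = 120+8 = 128
i=5,j=4: s = 128+9 = 137
i=5,j=5: s = 137+10 = 147
i=5,j=6: s = 147+11 = 158
i=5,j=7: s = 158+12 = 170
i=6,j=0: s = 170+6 = 176
i=6,j=1: s = 176+7 = 183
i=6,j=2: s = 183+8 = 191
i=6,j=3: s = 191+9 = 200
i=6,j=4: s = 200+10 = 210
i=6,j=5: s = 210+11 = 221
i=6,j=6: s = 221+12 = 233
i=6,j=7: s = 233+13 = 246
i=6,j=8: s = 246+14 = 260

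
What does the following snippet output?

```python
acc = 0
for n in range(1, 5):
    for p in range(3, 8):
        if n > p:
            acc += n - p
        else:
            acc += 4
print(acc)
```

77

n=1,p=3: not 1>3, acc = 0+4 = 4
n=1,p=4: not 1>4, acc = 4+4 = 8
n=1,p=5: not 1>5, acc = 8+4 = 12
n=1,p=6: not 1>6, acc = 12+4 = 16
n=1,p=7: not 1>7, acc = 16+4 = 20
n=2,p=3: not 2>3, acc = 20+4 = 24
n=2,p=4: not 2>4, acc = 24+4 = 28
n=2,p=5: not 2>5, acc = 28+4 = 32
n=2,p=6: not 2>6, acc = 32+4 = 36
n=2,p=7: not 2>7, acc = 36+4 = 40
n=3,p=3: not 3>3, acc = 40+4 = 44
n=3,p=4: not 3>4, acc = 44+4 = 48
n=3,p=5: not 3>5, acc = 48+4 = 52
n=3,p=6: not 3>6, acc = 52+4 = 56
n=3,p=7: not 3>7, acc = 56+4 = 60
n=4,p=3: 4>3, acc = 60+1 = 61
n=4,p=4: not 4>4, acc = 61+4 = 65
n=4,p=5: not 4>5, acc = 65+4 = 69
n=4,p=6: not 4>6, acc = 69+4 = 73
n=4,p=7: not 4>7, acc = 73+4 = 77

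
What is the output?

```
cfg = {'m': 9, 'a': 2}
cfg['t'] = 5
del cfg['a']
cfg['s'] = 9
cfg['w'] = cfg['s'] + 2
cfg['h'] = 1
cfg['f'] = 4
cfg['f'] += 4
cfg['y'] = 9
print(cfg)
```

cfg['t'] = 5 → {'m': 9, 'a': 2, 't': 5}
del 'a' → {'m': 9, 't': 5}
cfg['s'] = 9 → {'m': 9, 't': 5, 's': 9}
cfg['w'] = cfg['s']+2 = 11 → {'m': 9, 't': 5, 's': 9, 'w': 11}
cfg['h'] = 1 → {'m': 9, 't': 5, 's': 9, 'w': 11, 'h': 1}
cfg['f'] = 4 → {'m': 9, 't': 5, 's': 9, 'w': 11, 'h': 1, 'f': 4}
cfg['f'] = 4+4 = 8 → {'m': 9, 't': 5, 's': 9, 'w': 11, 'h': 1, 'f': 8}
cfg['y'] = 9 → {'m': 9, 't': 5, 's': 9, 'w': 11, 'h': 1, 'f': 8, 'y': 9}

{'m': 9, 't': 5, 's': 9, 'w': 11, 'h': 1, 'f': 8, 'y': 9}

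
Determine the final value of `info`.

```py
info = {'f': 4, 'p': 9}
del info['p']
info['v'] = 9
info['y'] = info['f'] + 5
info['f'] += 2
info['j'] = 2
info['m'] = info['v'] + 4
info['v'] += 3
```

{'f': 6, 'v': 12, 'y': 9, 'j': 2, 'm': 13}

del 'p' → {'f': 4}
info['v'] = 9 → {'f': 4, 'v': 9}
info['y'] = info['f']+5 = 9 → {'f': 4, 'v': 9, 'y': 9}
info['f'] = 4+2 = 6 → {'f': 6, 'v': 9, 'y': 9}
info['j'] = 2 → {'f': 6, 'v': 9, 'y': 9, 'j': 2}
info['m'] = info['v']+4 = 13 → {'f': 6, 'v': 9, 'y': 9, 'j': 2, 'm': 13}
info['v'] = 9+3 = 12 → {'f': 6, 'v': 12, 'y': 9, 'j': 2, 'm': 13}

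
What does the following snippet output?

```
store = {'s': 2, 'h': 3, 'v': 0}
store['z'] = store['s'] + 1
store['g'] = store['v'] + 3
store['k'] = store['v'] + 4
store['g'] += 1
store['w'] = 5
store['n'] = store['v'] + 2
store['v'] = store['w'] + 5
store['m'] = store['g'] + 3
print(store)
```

{'s': 2, 'h': 3, 'v': 10, 'z': 3, 'g': 4, 'k': 4, 'w': 5, 'n': 2, 'm': 7}

store['z'] = store['s']+1 = 3 → {'s': 2, 'h': 3, 'v': 0, 'z': 3}
store['g'] = store['v']+3 = 3 → {'s': 2, 'h': 3, 'v': 0, 'z': 3, 'g': 3}
store['k'] = store['v']+4 = 4 → {'s': 2, 'h': 3, 'v': 0, 'z': 3, 'g': 3, 'k': 4}
store['g'] = 3+1 = 4 → {'s': 2, 'h': 3, 'v': 0, 'z': 3, 'g': 4, 'k': 4}
store['w'] = 5 → {'s': 2, 'h': 3, 'v': 0, 'z': 3, 'g': 4, 'k': 4, 'w': 5}
store['n'] = store['v']+2 = 2 → {'s': 2, 'h': 3, 'v': 0, 'z': 3, 'g': 4, 'k': 4, 'w': 5, 'n': 2}
store['v'] = store['w']+5 = 10 → {'s': 2, 'h': 3, 'v': 10, 'z': 3, 'g': 4, 'k': 4, 'w': 5, 'n': 2}
store['m'] = store['g']+3 = 7 → {'s': 2, 'h': 3, 'v': 10, 'z': 3, 'g': 4, 'k': 4, 'w': 5, 'n': 2, 'm': 7}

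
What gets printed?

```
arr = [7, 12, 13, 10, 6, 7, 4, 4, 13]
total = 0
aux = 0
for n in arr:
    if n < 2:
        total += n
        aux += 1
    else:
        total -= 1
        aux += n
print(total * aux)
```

n=7: not <2, total = 0-1 = -1; aux=7
n=12: not <2, total = (-1)-1 = -2; aux=19
n=13: not <2, total = (-2)-1 = -3; aux=32
n=10: not <2, total = (-3)-1 = -4; aux=42
n=6: not <2, total = (-4)-1 = -5; aux=48
n=7: not <2, total = (-5)-1 = -6; aux=55
n=4: not <2, total = (-6)-1 = -7; aux=59
n=4: not <2, total = (-7)-1 = -8; aux=63
n=13: not <2, total = (-8)-1 = -9; aux=76
total*aux = (-9)*76 = -684

-684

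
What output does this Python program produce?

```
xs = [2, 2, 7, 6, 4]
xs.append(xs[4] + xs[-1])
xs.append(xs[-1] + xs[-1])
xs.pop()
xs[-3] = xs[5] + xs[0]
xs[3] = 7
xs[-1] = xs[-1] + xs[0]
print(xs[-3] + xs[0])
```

9

append xs[4]+xs[-1] = 4+4 = 8 → [2, 2, 7, 6, 4, 8]
append xs[-1]+xs[-1] = 8+8 = 16 → [2, 2, 7, 6, 4, 8, 16]
pop() removes 16 → [2, 2, 7, 6, 4, 8]
xs[-3] = xs[5]+xs[0] = 8+2 = 10 → [2, 2, 7, 10, 4, 8]
xs[3] = 7 → [2, 2, 7, 7, 4, 8]
xs[-1] = xs[-1]+xs[0] = 8+2 = 10 → [2, 2, 7, 7, 4, 10]
xs[-3]+xs[0] = 7+2 = 9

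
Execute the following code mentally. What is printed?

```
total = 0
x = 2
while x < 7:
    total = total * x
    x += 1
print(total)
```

0

x=2: total = 0*2 = 0
x=3: total = 0*3 = 0
x=4: total = 0*4 = 0
x=5: total = 0*5 = 0
x=6: total = 0*6 = 0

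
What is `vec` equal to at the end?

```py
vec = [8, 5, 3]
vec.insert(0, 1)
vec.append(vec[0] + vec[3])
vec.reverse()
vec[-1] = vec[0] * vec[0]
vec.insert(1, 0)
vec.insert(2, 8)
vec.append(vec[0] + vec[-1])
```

[4, 0, 8, 3, 5, 8, 16, 20]

insert 1 at 0 → [1, 8, 5, 3]
append vec[0]+vec[3] = 1+3 = 4 → [1, 8, 5, 3, 4]
reverse → [4, 3, 5, 8, 1]
vec[-1] = vec[0]*vec[0] = 4*4 = 16 → [4, 3, 5, 8, 16]
insert 0 at 1 → [4, 0, 3, 5, 8, 16]
insert 8 at 2 → [4, 0, 8, 3, 5, 8, 16]
append vec[0]+vec[-1] = 4+16 = 20 → [4, 0, 8, 3, 5, 8, 16, 20]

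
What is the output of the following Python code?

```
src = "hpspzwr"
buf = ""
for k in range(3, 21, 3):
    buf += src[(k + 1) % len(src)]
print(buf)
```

k=3: add src[4]='z' → 'z'
k=6: add src[0]='h' → 'zh'
k=9: add src[3]='p' → 'zhp'
k=12: add src[6]='r' → 'zhpr'
k=15: add src[2]='s' → 'zhprs'
k=18: add src[5]='w' → 'zhprsw'

zhprsw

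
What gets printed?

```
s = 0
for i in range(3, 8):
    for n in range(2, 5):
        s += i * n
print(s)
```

225

i=3,n=2: s = 0+6 = 6
i=3,n=3: s = 6+9 = 15
i=3,n=4: s = 15+12 = 27
i=4,n=2: s = 27+8 = 35
i=4,n=3: s = 35+12 = 47
i=4,n=4: s = 47+16 = 63
i=5,n=2: s = 63+10 = 73
i=5,n=3: s = 73+15 = 88
i=5,n=4: s = 88+20 = 108
i=6,n=2: s = 108+12 = 120
i=6,n=3: s = 120+18 = 138
i=6,n=4: s = 138+24 = 162
i=7,n=2: s = 162+14 = 176
i=7,n=3: s = 176+21 = 197
i=7,n=4: s = 197+28 = 225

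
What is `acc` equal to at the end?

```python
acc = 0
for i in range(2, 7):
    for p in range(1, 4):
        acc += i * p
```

120

i=2,p=1: acc = 0+2 = 2
i=2,p=2: acc = 2+4 = 6
i=2,p=3: acc = 6+6 = 12
i=3,p=1: acc = 12+3 = 15
i=3,p=2: acc = 15+6 = 21
i=3,p=3: acc = 21+9 = 30
i=4,p=1: acc = 30+4 = 34
i=4,p=2: acc = 34+8 = 42
i=4,p=3: acc = 42+12 = 54
i=5,p=1: acc = 54+5 = 59
i=5,p=2: acc = 59+10 = 69
i=5,p=3: acc = 69+15 = 84
i=6,p=1: acc = 84+6 = 90
i=6,p=2: acc = 90+12 = 102
i=6,p=3: acc = 102+18 = 120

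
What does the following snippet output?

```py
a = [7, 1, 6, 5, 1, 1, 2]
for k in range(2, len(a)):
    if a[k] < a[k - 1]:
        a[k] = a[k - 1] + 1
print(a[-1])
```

k=2: 6>=1, unchanged → [7, 1, 6, 5, 1, 1, 2]
k=3: 5<6, a[3] = 6+1 = 7 → [7, 1, 6, 7, 1, 1, 2]
k=4: 1<7, a[4] = 7+1 = 8 → [7, 1, 6, 7, 8, 1, 2]
k=5: 1<8, a[5] = 8+1 = 9 → [7, 1, 6, 7, 8, 9, 2]
k=6: 2<9, a[6] = 9+1 = 10 → [7, 1, 6, 7, 8, 9, 10]

10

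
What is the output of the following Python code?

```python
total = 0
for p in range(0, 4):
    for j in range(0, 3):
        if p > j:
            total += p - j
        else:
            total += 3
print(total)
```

p=0,j=0: not 0>0, total = 0+3 = 3
p=0,j=1: not 0>1, total = 3+3 = 6
p=0,j=2: not 0>2, total = 6+3 = 9
p=1,j=0: 1>0, total = 9+1 = 10
p=1,j=1: not 1>1, total = 10+3 = 13
p=1,j=2: not 1>2, total = 13+3 = 16
p=2,j=0: 2>0, total = 16+2 = 18
p=2,j=1: 2>1, total = 18+1 = 19
p=2,j=2: not 2>2, total = 19+3 = 22
p=3,j=0: 3>0, total = 22+3 = 25
p=3,j=1: 3>1, total = 25+2 = 27
p=3,j=2: 3>2, total = 27+1 = 28

28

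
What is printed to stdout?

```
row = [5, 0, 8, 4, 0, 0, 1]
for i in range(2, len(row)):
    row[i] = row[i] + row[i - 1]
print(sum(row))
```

62

i=2: row[2] = 8+0 = 8 → [5, 0, 8, 4, 0, 0, 1]
i=3: row[3] = 4+8 = 12 → [5, 0, 8, 12, 0, 0, 1]
i=4: row[4] = 0+12 = 12 → [5, 0, 8, 12, 12, 0, 1]
i=5: row[5] = 0+12 = 12 → [5, 0, 8, 12, 12, 12, 1]
i=6: row[6] = 1+12 = 13 → [5, 0, 8, 12, 12, 12, 13]
sum = 62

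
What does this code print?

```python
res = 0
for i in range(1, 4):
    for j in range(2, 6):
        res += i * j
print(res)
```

i=1,j=2: res = 0+2 = 2
i=1,j=3: res = 2+3 = 5
i=1,j=4: res = 5+4 = 9
i=1,j=5: res = 9+5 = 14
i=2,j=2: res = 14+4 = 18
i=2,j=3: res = 18+6 = 24
i=2,j=4: res = 24+8 = 32
i=2,j=5: res = 32+10 = 42
i=3,j=2: res = 42+6 = 48
i=3,j=3: res = 48+9 = 57
i=3,j=4: res = 57+12 = 69
i=3,j=5: res = 69+15 = 84

84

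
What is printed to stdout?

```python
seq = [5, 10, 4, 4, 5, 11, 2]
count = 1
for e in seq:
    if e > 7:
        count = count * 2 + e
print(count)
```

35

e=5: not >7
e=10: >7, count = 1*2+10 = 12
e=4: not >7
e=4: not >7
e=5: not >7
e=11: >7, count = 12*2+11 = 35
e=2: not >7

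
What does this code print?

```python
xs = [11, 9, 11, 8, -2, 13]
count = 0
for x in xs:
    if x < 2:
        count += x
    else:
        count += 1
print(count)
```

x=11: not <2, count = 0+1 = 1
x=9: not <2, count = 1+1 = 2
x=11: not <2, count = 2+1 = 3
x=8: not <2, count = 3+1 = 4
x=-2: <2, count = 4+(-2) = 2
x=13: not <2, count = 2+1 = 3

3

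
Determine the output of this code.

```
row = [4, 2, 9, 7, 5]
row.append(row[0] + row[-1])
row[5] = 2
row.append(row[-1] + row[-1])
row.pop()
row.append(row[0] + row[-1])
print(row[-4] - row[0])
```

append row[0]+row[-1] = 4+5 = 9 → [4, 2, 9, 7, 5, 9]
row[5] = 2 → [4, 2, 9, 7, 5, 2]
append row[-1]+row[-1] = 2+2 = 4 → [4, 2, 9, 7, 5, 2, 4]
pop() removes 4 → [4, 2, 9, 7, 5, 2]
append row[0]+row[-1] = 4+2 = 6 → [4, 2, 9, 7, 5, 2, 6]
row[-4]-row[0] = 7-4 = 3

3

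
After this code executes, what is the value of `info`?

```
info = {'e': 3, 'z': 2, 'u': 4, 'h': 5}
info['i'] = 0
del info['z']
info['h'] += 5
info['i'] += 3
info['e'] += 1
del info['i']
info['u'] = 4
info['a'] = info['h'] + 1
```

info['i'] = 0 → {'e': 3, 'z': 2, 'u': 4, 'h': 5, 'i': 0}
del 'z' → {'e': 3, 'u': 4, 'h': 5, 'i': 0}
info['h'] = 5+5 = 10 → {'e': 3, 'u': 4, 'h': 10, 'i': 0}
info['i'] = 0+3 = 3 → {'e': 3, 'u': 4, 'h': 10, 'i': 3}
info['e'] = 3+1 = 4 → {'e': 4, 'u': 4, 'h': 10, 'i': 3}
del 'i' → {'e': 4, 'u': 4, 'h': 10}
info['u'] = 4 → {'e': 4, 'u': 4, 'h': 10}
info['a'] = info['h']+1 = 11 → {'e': 4, 'u': 4, 'h': 10, 'a': 11}

{'e': 4, 'u': 4, 'h': 10, 'a': 11}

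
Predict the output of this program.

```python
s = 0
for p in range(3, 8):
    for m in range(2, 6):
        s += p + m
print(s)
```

170

p=3,m=2: s = 0+5 = 5
p=3,m=3: s = 5+6 = 11
p=3,m=4: s = 11+7 = 18
p=3,m=5: s = 18+8 = 26
p=4,m=2: s = 26+6 = 32
p=4,m=3: s = 32+7 = 39
p=4,m=4: s = 39+8 = 47
p=4,m=5: s = 47+9 = 56
p=5,m=2: s = 56+7 = 63
p=5,m=3: s = 63+8 = 71
p=5,m=4: s = 71+9 = 80
p=5,m=5: s = 80+10 = 90
p=6,m=2: s = 90+8 = 98
p=6,m=3: s = 98+9 = 107
p=6,m=4: s = 107+10 = 117
p=6,m=5: s = 117+11 = 128
p=7,m=2: s = 128+9 = 137
p=7,m=3: s = 137+10 = 147
p=7,m=4: s = 147+11 = 158
p=7,m=5: s = 158+12 = 170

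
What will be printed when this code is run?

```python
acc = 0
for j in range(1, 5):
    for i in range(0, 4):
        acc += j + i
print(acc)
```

64

j=1,i=0: acc = 0+1 = 1
j=1,i=1: acc = 1+2 = 3
j=1,i=2: acc = 3+3 = 6
j=1,i=3: acc = 6+4 = 10
j=2,i=0: acc = 10+2 = 12
j=2,i=1: acc = 12+3 = 15
j=2,i=2: acc = 15+4 = 19
j=2,i=3: acc = 19+5 = 24
j=3,i=0: acc = 24+3 = 27
j=3,i=1: acc = 27+4 = 31
j=3,i=2: acc = 31+5 = 36
j=3,i=3: acc = 36+6 = 42
j=4,i=0: acc = 42+4 = 46
j=4,i=1: acc = 46+5 = 51
j=4,i=2: acc = 51+6 = 57
j=4,i=3: acc = 57+7 = 64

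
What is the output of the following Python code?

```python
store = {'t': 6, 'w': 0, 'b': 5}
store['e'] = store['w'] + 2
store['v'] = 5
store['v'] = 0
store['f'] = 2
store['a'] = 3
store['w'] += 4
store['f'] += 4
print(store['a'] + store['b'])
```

store['e'] = store['w']+2 = 2 → {'t': 6, 'w': 0, 'b': 5, 'e': 2}
store['v'] = 5 → {'t': 6, 'w': 0, 'b': 5, 'e': 2, 'v': 5}
store['v'] = 0 → {'t': 6, 'w': 0, 'b': 5, 'e': 2, 'v': 0}
store['f'] = 2 → {'t': 6, 'w': 0, 'b': 5, 'e': 2, 'v': 0, 'f': 2}
store['a'] = 3 → {'t': 6, 'w': 0, 'b': 5, 'e': 2, 'v': 0, 'f': 2, 'a': 3}
store['w'] = 0+4 = 4 → {'t': 6, 'w': 4, 'b': 5, 'e': 2, 'v': 0, 'f': 2, 'a': 3}
store['f'] = 2+4 = 6 → {'t': 6, 'w': 4, 'b': 5, 'e': 2, 'v': 0, 'f': 6, 'a': 3}
store['a']+store['b'] = 3+5 = 8

8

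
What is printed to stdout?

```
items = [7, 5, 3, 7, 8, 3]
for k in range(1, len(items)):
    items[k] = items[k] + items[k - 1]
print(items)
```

k=1: items[1] = 5+7 = 12 → [7, 12, 3, 7, 8, 3]
k=2: items[2] = 3+12 = 15 → [7, 12, 15, 7, 8, 3]
k=3: items[3] = 7+15 = 22 → [7, 12, 15, 22, 8, 3]
k=4: items[4] = 8+22 = 30 → [7, 12, 15, 22, 30, 3]
k=5: items[5] = 3+30 = 33 → [7, 12, 15, 22, 30, 33]

[7, 12, 15, 22, 30, 33]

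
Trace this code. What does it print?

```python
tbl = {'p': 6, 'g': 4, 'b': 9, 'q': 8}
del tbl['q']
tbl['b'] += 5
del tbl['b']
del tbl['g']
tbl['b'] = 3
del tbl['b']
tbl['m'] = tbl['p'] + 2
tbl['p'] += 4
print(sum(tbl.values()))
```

18

del 'q' → {'p': 6, 'g': 4, 'b': 9}
tbl['b'] = 9+5 = 14 → {'p': 6, 'g': 4, 'b': 14}
del 'b' → {'p': 6, 'g': 4}
del 'g' → {'p': 6}
tbl['b'] = 3 → {'p': 6, 'b': 3}
del 'b' → {'p': 6}
tbl['m'] = tbl['p']+2 = 8 → {'p': 6, 'm': 8}
tbl['p'] = 6+4 = 10 → {'p': 10, 'm': 8}
sum of values = 18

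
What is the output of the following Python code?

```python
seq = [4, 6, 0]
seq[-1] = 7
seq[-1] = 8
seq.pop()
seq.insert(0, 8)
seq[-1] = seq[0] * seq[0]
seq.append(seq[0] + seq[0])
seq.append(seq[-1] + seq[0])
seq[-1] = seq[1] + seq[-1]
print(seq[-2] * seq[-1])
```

seq[-1] = 7 → [4, 6, 7]
seq[-1] = 8 → [4, 6, 8]
pop() removes 8 → [4, 6]
insert 8 at 0 → [8, 4, 6]
seq[-1] = seq[0]*seq[0] = 8*8 = 64 → [8, 4, 64]
append seq[0]+seq[0] = 8+8 = 16 → [8, 4, 64, 16]
append seq[-1]+seq[0] = 16+8 = 24 → [8, 4, 64, 16, 24]
seq[-1] = seq[1]+seq[-1] = 4+24 = 28 → [8, 4, 64, 16, 28]
seq[-2]*seq[-1] = 16*28 = 448

448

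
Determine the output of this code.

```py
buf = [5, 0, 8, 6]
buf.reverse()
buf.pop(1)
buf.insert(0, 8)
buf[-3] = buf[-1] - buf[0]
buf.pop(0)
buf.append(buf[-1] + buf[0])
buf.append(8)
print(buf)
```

[-3, 0, 5, 2, 8]

reverse → [6, 8, 0, 5]
pop(1) removes 8 → [6, 0, 5]
insert 8 at 0 → [8, 6, 0, 5]
buf[-3] = buf[-1]-buf[0] = 5-8 = -3 → [8, -3, 0, 5]
pop(0) removes 8 → [-3, 0, 5]
append buf[-1]+buf[0] = 5+(-3) = 2 → [-3, 0, 5, 2]
append 8 → [-3, 0, 5, 2, 8]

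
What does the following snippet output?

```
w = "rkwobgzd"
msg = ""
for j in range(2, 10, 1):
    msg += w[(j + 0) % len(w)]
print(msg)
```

j=2: add w[2]='w' → 'w'
j=3: add w[3]='o' → 'wo'
j=4: add w[4]='b' → 'wob'
j=5: add w[5]='g' → 'wobg'
j=6: add w[6]='z' → 'wobgz'
j=7: add w[7]='d' → 'wobgzd'
j=8: add w[0]='r' → 'wobgzdr'
j=9: add w[1]='k' → 'wobgzdrk'

wobgzdrk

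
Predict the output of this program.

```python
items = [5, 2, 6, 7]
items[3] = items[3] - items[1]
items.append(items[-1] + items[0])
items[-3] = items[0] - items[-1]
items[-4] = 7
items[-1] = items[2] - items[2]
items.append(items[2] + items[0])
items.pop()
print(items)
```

items[3] = items[3]-items[1] = 7-2 = 5 → [5, 2, 6, 5]
append items[-1]+items[0] = 5+5 = 10 → [5, 2, 6, 5, 10]
items[-3] = items[0]-items[-1] = 5-10 = -5 → [5, 2, -5, 5, 10]
items[-4] = 7 → [5, 7, -5, 5, 10]
items[-1] = items[2]-items[2] = (-5)-(-5) = 0 → [5, 7, -5, 5, 0]
append items[2]+items[0] = (-5)+5 = 0 → [5, 7, -5, 5, 0, 0]
pop() removes 0 → [5, 7, -5, 5, 0]

[5, 7, -5, 5, 0]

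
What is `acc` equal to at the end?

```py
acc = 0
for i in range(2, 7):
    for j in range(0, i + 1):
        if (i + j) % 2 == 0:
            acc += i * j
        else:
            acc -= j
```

i=2,j=0: even sum, acc = 0+0 = 0
i=2,j=1: odd sum, acc = 0-1 = -1
i=2,j=2: even sum, acc = (-1)+4 = 3
i=3,j=0: odd sum, acc = 3-0 = 3
i=3,j=1: even sum, acc = 3+3 = 6
i=3,j=2: odd sum, acc = 6-2 = 4
i=3,j=3: even sum, acc = 4+9 = 13
i=4,j=0: even sum, acc = 13+0 = 13
i=4,j=1: odd sum, acc = 13-1 = 12
i=4,j=2: even sum, acc = 12+8 = 20
i=4,j=3: odd sum, acc = 20-3 = 17
i=4,j=4: even sum, acc = 17+16 = 33
i=5,j=0: odd sum, acc = 33-0 = 33
i=5,j=1: even sum, acc = 33+5 = 38
i=5,j=2: odd sum, acc = 38-2 = 36
i=5,j=3: even sum, acc = 36+15 = 51
i=5,j=4: odd sum, acc = 51-4 = 47
i=5,j=5: even sum, acc = 47+25 = 72
i=6,j=0: even sum, acc = 72+0 = 72
i=6,j=1: odd sum, acc = 72-1 = 71
i=6,j=2: even sum, acc = 71+12 = 83
i=6,j=3: odd sum, acc = 83-3 = 80
i=6,j=4: even sum, acc = 80+24 = 104
i=6,j=5: odd sum, acc = 104-5 = 99
i=6,j=6: even sum, acc = 99+36 = 135

135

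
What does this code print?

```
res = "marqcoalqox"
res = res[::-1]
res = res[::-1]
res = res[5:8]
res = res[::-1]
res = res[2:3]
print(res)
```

o

reverse → 'xoqlaocqram'
reverse → 'marqcoalqox'
slice [5:8] → 'oal'
reverse → 'lao'
slice [2:3] → 'o'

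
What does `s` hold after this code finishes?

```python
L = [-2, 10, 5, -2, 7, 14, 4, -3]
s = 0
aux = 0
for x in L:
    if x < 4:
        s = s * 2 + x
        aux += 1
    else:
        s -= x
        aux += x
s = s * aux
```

x=-2: <4, s = 0*2+(-2) = -2; aux=1
x=10: not <4, s = (-2)-10 = -12; aux=11
x=5: not <4, s = (-12)-5 = -17; aux=16
x=-2: <4, s = (-17)*2+(-2) = -36; aux=17
x=7: not <4, s = (-36)-7 = -43; aux=24
x=14: not <4, s = (-43)-14 = -57; aux=38
x=4: not <4, s = (-57)-4 = -61; aux=42
x=-3: <4, s = (-61)*2+(-3) = -125; aux=43
s*aux = (-125)*43 = -5375

-5375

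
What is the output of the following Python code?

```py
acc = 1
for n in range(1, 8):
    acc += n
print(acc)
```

n=1: acc = 1+1 = 2
n=2: acc = 2+2 = 4
n=3: acc = 4+3 = 7
n=4: acc = 7+4 = 11
n=5: acc = 11+5 = 16
n=6: acc = 16+6 = 22
n=7: acc = 22+7 = 29

29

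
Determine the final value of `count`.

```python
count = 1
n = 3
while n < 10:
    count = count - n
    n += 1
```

-41

n=3: count = 1-3 = -2
n=4: count = (-2)-4 = -6
n=5: count = (-6)-5 = -11
n=6: count = (-11)-6 = -17
n=7: count = (-17)-7 = -24
n=8: count = (-24)-8 = -32
n=9: count = (-32)-9 = -41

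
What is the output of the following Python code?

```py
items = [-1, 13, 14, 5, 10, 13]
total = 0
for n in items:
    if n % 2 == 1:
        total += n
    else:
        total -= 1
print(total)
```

28

n=-1: odd, total = 0+(-1) = -1
n=13: odd, total = (-1)+13 = 12
n=14: not odd, total = 12-1 = 11
n=5: odd, total = 11+5 = 16
n=10: not odd, total = 16-1 = 15
n=13: odd, total = 15+13 = 28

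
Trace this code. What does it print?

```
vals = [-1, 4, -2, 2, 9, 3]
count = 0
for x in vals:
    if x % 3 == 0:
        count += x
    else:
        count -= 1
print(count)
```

8

x=-1: not %3==0, count = 0-1 = -1
x=4: not %3==0, count = (-1)-1 = -2
x=-2: not %3==0, count = (-2)-1 = -3
x=2: not %3==0, count = (-3)-1 = -4
x=9: %3==0, count = (-4)+9 = 5
x=3: %3==0, count = 5+3 = 8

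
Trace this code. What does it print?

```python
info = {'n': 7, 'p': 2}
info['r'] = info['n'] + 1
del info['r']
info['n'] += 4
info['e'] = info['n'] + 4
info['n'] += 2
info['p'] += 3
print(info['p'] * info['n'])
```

65

info['r'] = info['n']+1 = 8 → {'n': 7, 'p': 2, 'r': 8}
del 'r' → {'n': 7, 'p': 2}
info['n'] = 7+4 = 11 → {'n': 11, 'p': 2}
info['e'] = info['n']+4 = 15 → {'n': 11, 'p': 2, 'e': 15}
info['n'] = 11+2 = 13 → {'n': 13, 'p': 2, 'e': 15}
info['p'] = 2+3 = 5 → {'n': 13, 'p': 5, 'e': 15}
info['p']*info['n'] = 5*13 = 65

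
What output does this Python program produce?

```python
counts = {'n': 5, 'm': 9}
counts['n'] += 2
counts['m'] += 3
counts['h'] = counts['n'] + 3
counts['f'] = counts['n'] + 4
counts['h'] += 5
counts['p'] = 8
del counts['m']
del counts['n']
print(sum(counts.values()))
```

34

counts['n'] = 5+2 = 7 → {'n': 7, 'm': 9}
counts['m'] = 9+3 = 12 → {'n': 7, 'm': 12}
counts['h'] = counts['n']+3 = 10 → {'n': 7, 'm': 12, 'h': 10}
counts['f'] = counts['n']+4 = 11 → {'n': 7, 'm': 12, 'h': 10, 'f': 11}
counts['h'] = 10+5 = 15 → {'n': 7, 'm': 12, 'h': 15, 'f': 11}
counts['p'] = 8 → {'n': 7, 'm': 12, 'h': 15, 'f': 11, 'p': 8}
del 'm' → {'n': 7, 'h': 15, 'f': 11, 'p': 8}
del 'n' → {'h': 15, 'f': 11, 'p': 8}
sum of values = 34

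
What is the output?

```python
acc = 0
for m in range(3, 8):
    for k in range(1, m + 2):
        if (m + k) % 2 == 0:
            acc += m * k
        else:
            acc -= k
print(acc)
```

202

m=3,k=1: even sum, acc = 0+3 = 3
m=3,k=2: odd sum, acc = 3-2 = 1
m=3,k=3: even sum, acc = 1+9 = 10
m=3,k=4: odd sum, acc = 10-4 = 6
m=4,k=1: odd sum, acc = 6-1 = 5
m=4,k=2: even sum, acc = 5+8 = 13
m=4,k=3: odd sum, acc = 13-3 = 10
m=4,k=4: even sum, acc = 10+16 = 26
m=4,k=5: odd sum, acc = 26-5 = 21
m=5,k=1: even sum, acc = 21+5 = 26
m=5,k=2: odd sum, acc = 26-2 = 24
m=5,k=3: even sum, acc = 24+15 = 39
m=5,k=4: odd sum, acc = 39-4 = 35
m=5,k=5: even sum, acc = 35+25 = 60
m=5,k=6: odd sum, acc = 60-6 = 54
m=6,k=1: odd sum, acc = 54-1 = 53
m=6,k=2: even sum, acc = 53+12 = 65
m=6,k=3: odd sum, acc = 65-3 = 62
m=6,k=4: even sum, acc = 62+24 = 86
m=6,k=5: odd sum, acc = 86-5 = 81
m=6,k=6: even sum, acc = 81+36 = 117
m=6,k=7: odd sum, acc = 117-7 = 110
m=7,k=1: even sum, acc = 110+7 = 117
m=7,k=2: odd sum, acc = 117-2 = 115
m=7,k=3: even sum, acc = 115+21 = 136
m=7,k=4: odd sum, acc = 136-4 = 132
m=7,k=5: even sum, acc = 132+35 = 167
m=7,k=6: odd sum, acc = 167-6 = 161
m=7,k=7: even sum, acc = 161+49 = 210
m=7,k=8: odd sum, acc = 210-8 = 202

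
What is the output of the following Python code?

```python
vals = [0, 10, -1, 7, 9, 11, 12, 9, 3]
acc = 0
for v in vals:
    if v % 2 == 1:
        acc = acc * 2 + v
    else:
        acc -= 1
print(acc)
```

v=0: not odd, acc = 0-1 = -1
v=10: not odd, acc = (-1)-1 = -2
v=-1: odd, acc = (-2)*2+(-1) = -5
v=7: odd, acc = (-5)*2+7 = -3
v=9: odd, acc = (-3)*2+9 = 3
v=11: odd, acc = 3*2+11 = 17
v=12: not odd, acc = 17-1 = 16
v=9: odd, acc = 16*2+9 = 41
v=3: odd, acc = 41*2+3 = 85

85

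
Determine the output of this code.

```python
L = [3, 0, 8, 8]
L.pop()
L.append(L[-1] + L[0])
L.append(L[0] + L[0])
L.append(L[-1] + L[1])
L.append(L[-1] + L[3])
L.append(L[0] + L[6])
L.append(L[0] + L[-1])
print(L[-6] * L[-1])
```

253

pop() removes 8 → [3, 0, 8]
append L[-1]+L[0] = 8+3 = 11 → [3, 0, 8, 11]
append L[0]+L[0] = 3+3 = 6 → [3, 0, 8, 11, 6]
append L[-1]+L[1] = 6+0 = 6 → [3, 0, 8, 11, 6, 6]
append L[-1]+L[3] = 6+11 = 17 → [3, 0, 8, 11, 6, 6, 17]
append L[0]+L[6] = 3+17 = 20 → [3, 0, 8, 11, 6, 6, 17, 20]
append L[0]+L[-1] = 3+20 = 23 → [3, 0, 8, 11, 6, 6, 17, 20, 23]
L[-6]*L[-1] = 11*23 = 253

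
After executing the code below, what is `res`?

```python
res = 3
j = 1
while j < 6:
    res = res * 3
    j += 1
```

729

j=1: res = 3*3 = 9
j=2: res = 9*3 = 27
j=3: res = 27*3 = 81
j=4: res = 81*3 = 243
j=5: res = 243*3 = 729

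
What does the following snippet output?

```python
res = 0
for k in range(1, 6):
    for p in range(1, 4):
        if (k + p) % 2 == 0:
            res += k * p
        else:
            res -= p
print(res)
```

34

k=1,p=1: even sum, res = 0+1 = 1
k=1,p=2: odd sum, res = 1-2 = -1
k=1,p=3: even sum, res = (-1)+3 = 2
k=2,p=1: odd sum, res = 2-1 = 1
k=2,p=2: even sum, res = 1+4 = 5
k=2,p=3: odd sum, res = 5-3 = 2
k=3,p=1: even sum, res = 2+3 = 5
k=3,p=2: odd sum, res = 5-2 = 3
k=3,p=3: even sum, res = 3+9 = 12
k=4,p=1: odd sum, res = 12-1 = 11
k=4,p=2: even sum, res = 11+8 = 19
k=4,p=3: odd sum, res = 19-3 = 16
k=5,p=1: even sum, res = 16+5 = 21
k=5,p=2: odd sum, res = 21-2 = 19
k=5,p=3: even sum, res = 19+15 = 34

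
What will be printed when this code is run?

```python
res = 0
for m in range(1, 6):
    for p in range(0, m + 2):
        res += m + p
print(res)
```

140

m=1,p=0: res = 0+1 = 1
m=1,p=1: res = 1+2 = 3
m=1,p=2: res = 3+3 = 6
m=2,p=0: res = 6+2 = 8
m=2,p=1: res = 8+3 = 11
m=2,p=2: res = 11+4 = 15
m=2,p=3: res = 15+5 = 20
m=3,p=0: res = 20+3 = 23
m=3,p=1: res = 23+4 = 27
m=3,p=2: res = 27+5 = 32
m=3,p=3: res = 32+6 = 38
m=3,p=4: res = 38+7 = 45
m=4,p=0: res = 45+4 = 49
m=4,p=1: res = 49+5 = 54
m=4,p=2: res = 54+6 = 60
m=4,p=3: res = 60+7 = 67
m=4,p=4: res = 67+8 = 75
m=4,p=5: res = 75+9 = 84
m=5,p=0: res = 84+5 = 89
m=5,p=1: res = 89+6 = 95
m=5,p=2: res = 95+7 = 102
m=5,p=3: res = 102+8 = 110
m=5,p=4: res = 110+9 = 119
m=5,p=5: res = 119+10 = 129
m=5,p=6: res = 129+11 = 140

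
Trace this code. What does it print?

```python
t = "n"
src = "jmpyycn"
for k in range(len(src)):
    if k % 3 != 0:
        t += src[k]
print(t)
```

nmpyc

k=0: skip
k=1: add 'm' → 'nm'
k=2: add 'p' → 'nmp'
k=3: skip
k=4: add 'y' → 'nmpy'
k=5: add 'c' → 'nmpyc'
k=6: skip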